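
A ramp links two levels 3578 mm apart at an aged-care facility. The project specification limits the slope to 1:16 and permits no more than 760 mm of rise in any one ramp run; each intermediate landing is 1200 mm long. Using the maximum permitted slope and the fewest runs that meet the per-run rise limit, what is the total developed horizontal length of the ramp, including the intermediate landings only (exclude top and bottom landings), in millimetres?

At most 760 each: 3578/760 = 4.71, giving 5 ramp runs. That means 4 intermediate landings.
Horizontal run for 3578 mm of rise at 1:16 is 3578 × 16 = 57248 mm.
Intermediate landings: 4 × 1200 = 4800 mm.
Developed length = 57248 + 4800 = 62048 mm.

62048 mm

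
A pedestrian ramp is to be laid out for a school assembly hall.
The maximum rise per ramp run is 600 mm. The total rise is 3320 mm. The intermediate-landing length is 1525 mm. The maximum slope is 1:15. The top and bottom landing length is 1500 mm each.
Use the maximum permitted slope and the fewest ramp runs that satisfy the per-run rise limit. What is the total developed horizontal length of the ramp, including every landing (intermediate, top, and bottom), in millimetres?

3320 / 600 = 5.53, so 6 ramp runs are needed. That means 5 intermediate landings.
Ramp run (horizontal) at 1:15: 3320 × 15 = 49800 mm.
5 intermediate landings contribute 5 × 1525 = 7625 mm.
Top and bottom landings: 2 × 1500 = 3000 mm.
Total = 49800 + 7625 + 3000 = 60425 mm.

60425 mm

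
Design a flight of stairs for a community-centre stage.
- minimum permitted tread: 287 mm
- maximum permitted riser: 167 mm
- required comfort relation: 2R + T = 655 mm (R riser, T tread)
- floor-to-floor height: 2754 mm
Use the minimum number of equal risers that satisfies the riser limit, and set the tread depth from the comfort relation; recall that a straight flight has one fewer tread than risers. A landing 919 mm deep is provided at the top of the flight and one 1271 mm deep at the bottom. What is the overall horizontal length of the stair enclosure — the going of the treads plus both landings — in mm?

2754 / 167 = 16.49, so 17 risers are needed.
Each riser is 2754/17 = 162 mm (≤ 167 mm).
Tread T = 655 − 2 × 162 = 331 mm (≥ 287 mm).
Treads = 17 − 1 = 16; going = 16 × 331 = 5296 mm.
Enclosure = 5296 + 919 + 1271 = 7486 mm.

7486 mm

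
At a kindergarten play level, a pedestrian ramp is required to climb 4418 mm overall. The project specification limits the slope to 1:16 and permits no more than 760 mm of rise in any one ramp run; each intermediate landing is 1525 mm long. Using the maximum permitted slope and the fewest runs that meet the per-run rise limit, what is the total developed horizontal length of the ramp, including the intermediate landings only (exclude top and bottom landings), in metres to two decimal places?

4418 / 760 = 5.81, so 6 ramp runs are needed. That means 5 intermediate landings.
Ramp run (horizontal) at 1:16: 4418 × 16 = 70688 mm.
5 intermediate landings contribute 5 × 1525 = 7625 mm.
Developed length = 70688 + 7625 = 78313 mm.
= 78.31 m.

78.31 m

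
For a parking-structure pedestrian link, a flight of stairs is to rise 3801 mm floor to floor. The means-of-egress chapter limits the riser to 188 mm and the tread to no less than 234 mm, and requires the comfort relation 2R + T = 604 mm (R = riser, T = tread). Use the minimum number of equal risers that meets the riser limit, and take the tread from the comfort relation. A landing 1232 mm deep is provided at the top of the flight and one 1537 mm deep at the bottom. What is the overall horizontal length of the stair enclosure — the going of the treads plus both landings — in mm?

⌈3801/188⌉ = 21 risers.
R = 3801 ÷ 21 = 181 mm.
From 2R + T = 604: T = 604 − 362 = 242 mm.
Treads = 21 − 1 = 20; going = 20 × 242 = 4840 mm.
Add landings: 4840 + 1232 + 1537 = 7609 mm.

7609 mm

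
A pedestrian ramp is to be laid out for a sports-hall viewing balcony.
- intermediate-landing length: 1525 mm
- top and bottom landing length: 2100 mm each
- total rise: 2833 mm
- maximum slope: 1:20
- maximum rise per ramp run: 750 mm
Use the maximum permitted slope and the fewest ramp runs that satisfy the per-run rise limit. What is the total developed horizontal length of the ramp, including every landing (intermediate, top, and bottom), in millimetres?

65435 mm

⌈2833/750⌉ = 4 ramp runs. That means 3 intermediate landings.
Ramp run (horizontal) at 1:20: 2833 × 20 = 56660 mm.
3 intermediate landings contribute 3 × 1525 = 4575 mm.
Top and bottom landings: 2 × 2100 = 4200 mm.
Total = 56660 + 4575 + 4200 = 65435 mm.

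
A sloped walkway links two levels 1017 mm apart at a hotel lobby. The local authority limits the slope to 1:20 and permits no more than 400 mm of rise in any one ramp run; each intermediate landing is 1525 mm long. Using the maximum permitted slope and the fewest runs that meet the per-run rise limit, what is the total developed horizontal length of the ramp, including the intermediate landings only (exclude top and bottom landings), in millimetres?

⌈1017/400⌉ = 3 ramp runs. That means 2 intermediate landings.
Ramp run (horizontal) at 1:20: 1017 × 20 = 20340 mm.
2 intermediate landings contribute 2 × 1525 = 3050 mm.
Total developed length = 20340 + 3050 = 23390 mm.

23390 mm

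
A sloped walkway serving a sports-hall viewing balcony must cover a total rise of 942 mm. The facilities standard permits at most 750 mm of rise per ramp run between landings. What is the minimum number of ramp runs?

⌈942/750⌉ = 2 ramp runs.

2 runs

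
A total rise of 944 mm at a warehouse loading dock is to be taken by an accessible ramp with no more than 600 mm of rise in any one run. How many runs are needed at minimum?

944 / 600 = 1.573 → round up to 2 ramp runs.

2 runs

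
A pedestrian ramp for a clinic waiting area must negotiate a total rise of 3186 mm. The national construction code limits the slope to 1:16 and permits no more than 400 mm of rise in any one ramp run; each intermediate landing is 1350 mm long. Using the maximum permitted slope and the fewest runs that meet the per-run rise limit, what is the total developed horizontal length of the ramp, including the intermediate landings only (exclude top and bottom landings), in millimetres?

60426 mm

⌈3186/400⌉ = 8 ramp runs. That means 7 intermediate landings.
Ramp run (horizontal) at 1:16: 3186 × 16 = 50976 mm.
7 intermediate landings contribute 7 × 1350 = 9450 mm.
Developed length = 50976 + 9450 = 60426 mm.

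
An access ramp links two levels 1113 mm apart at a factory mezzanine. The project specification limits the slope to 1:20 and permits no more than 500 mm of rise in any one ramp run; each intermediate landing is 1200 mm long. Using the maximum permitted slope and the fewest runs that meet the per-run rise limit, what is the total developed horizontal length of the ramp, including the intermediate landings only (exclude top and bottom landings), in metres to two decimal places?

1113 / 500 = 2.226 → round up to 3 ramp runs. That means 2 intermediate landings.
Ramp run (horizontal) at 1:20: 1113 × 20 = 22260 mm.
2 intermediate landings contribute 2 × 1200 = 2400 mm.
Developed length = 22260 + 2400 = 24660 mm.
= 24.66 m.

24.66 m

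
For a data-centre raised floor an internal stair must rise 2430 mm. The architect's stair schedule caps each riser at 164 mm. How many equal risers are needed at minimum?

⌈2430/164⌉ = 15 risers.

15 risers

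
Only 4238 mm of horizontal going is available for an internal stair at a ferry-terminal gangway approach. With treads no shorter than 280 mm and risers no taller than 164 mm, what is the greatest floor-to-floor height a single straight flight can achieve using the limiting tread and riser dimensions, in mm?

4238 / 280 = 15.14, so 15 treads fit.
Risers = treads + 1 = 16.
Maximum height = 16 × 164 = 2624 mm.

2624 mm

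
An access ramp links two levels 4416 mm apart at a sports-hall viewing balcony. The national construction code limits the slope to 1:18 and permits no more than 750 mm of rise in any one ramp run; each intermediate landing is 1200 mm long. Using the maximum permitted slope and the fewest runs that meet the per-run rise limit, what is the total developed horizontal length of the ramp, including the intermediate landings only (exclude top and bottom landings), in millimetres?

85488 mm

4416 / 750 = 5.888 → round up to 6 ramp runs. That means 5 intermediate landings.
Ramp run (horizontal) at 1:18: 4416 × 18 = 79488 mm.
5 intermediate landings contribute 5 × 1200 = 6000 mm.
Developed length = 79488 + 6000 = 85488 mm.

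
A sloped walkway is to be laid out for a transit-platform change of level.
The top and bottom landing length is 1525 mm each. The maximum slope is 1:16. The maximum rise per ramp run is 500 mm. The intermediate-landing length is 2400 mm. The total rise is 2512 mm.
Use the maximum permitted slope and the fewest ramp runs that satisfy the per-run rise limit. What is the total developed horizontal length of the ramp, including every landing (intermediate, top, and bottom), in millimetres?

2512 / 500 = 5.024 → round up to 6 ramp runs. That means 5 intermediate landings.
Ramp run (horizontal) at 1:16: 2512 × 16 = 40192 mm.
Intermediate landings: 5 × 2400 = 12000 mm.
Top and bottom landings: 2 × 1525 = 3050 mm.
Total = 40192 + 12000 + 3050 = 55242 mm.

55242 mm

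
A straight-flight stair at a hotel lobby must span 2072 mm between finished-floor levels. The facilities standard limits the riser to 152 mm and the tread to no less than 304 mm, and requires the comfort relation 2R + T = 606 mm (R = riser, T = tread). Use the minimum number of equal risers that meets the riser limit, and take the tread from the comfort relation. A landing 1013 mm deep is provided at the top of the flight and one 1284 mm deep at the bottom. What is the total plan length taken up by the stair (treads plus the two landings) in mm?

At most 152 each: 2072/152 = 13.63, giving 14 risers.
Each riser is 2072/14 = 148 mm (≤ 152 mm).
From 2R + T = 606: T = 606 − 296 = 310 mm.
Treads = 14 − 1 = 13; going = 13 × 310 = 4030 mm.
Add landings: 4030 + 1013 + 1284 = 6327 mm.

6327 mm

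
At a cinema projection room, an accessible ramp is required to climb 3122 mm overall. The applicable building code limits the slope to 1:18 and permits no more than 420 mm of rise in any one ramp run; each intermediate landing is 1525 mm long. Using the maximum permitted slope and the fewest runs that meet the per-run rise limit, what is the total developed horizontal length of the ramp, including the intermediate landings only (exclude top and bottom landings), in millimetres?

66871 mm

⌈3122/420⌉ = 8 ramp runs. That means 7 intermediate landings.
Ramp run (horizontal) at 1:18: 3122 × 18 = 56196 mm.
7 intermediate landings contribute 7 × 1525 = 10675 mm.
Total developed length = 56196 + 10675 = 66871 mm.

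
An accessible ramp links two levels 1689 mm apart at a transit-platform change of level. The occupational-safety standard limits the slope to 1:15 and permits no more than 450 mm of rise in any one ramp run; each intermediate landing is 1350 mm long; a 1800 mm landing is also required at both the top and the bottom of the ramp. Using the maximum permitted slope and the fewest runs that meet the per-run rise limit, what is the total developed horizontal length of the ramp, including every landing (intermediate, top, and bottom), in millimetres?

1689 / 450 = 3.753 → round up to 4 ramp runs. That means 3 intermediate landings.
Horizontal run for 1689 mm of rise at 1:15 is 1689 × 15 = 25335 mm.
3 intermediate landings contribute 3 × 1350 = 4050 mm.
Top and bottom landings: 2 × 1800 = 3600 mm.
Total = 25335 + 4050 + 3600 = 32985 mm.

32985 mm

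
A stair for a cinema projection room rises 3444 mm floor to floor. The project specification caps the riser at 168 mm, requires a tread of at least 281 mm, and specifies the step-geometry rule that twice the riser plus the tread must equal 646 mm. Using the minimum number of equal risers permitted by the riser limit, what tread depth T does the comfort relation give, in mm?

318 mm

At most 168 each: 3444/168 = 20.50, giving 21 risers.
Riser R = 3444 / 21 = 164 mm, within the 168 mm limit.
T = 646 − 2·164 = 318 mm, which satisfies the 281 mm minimum.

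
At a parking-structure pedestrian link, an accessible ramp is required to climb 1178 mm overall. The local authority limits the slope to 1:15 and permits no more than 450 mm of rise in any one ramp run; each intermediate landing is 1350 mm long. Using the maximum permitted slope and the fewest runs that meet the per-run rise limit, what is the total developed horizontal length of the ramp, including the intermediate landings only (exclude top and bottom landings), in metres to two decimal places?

1178 / 450 = 2.618 → round up to 3 ramp runs. That means 2 intermediate landings.
Horizontal run for 1178 mm of rise at 1:15 is 1178 × 15 = 17670 mm.
Intermediate landings: 2 × 1350 = 2700 mm.
Total developed length = 17670 + 2700 = 20370 mm.
= 20.37 m.

20.37 m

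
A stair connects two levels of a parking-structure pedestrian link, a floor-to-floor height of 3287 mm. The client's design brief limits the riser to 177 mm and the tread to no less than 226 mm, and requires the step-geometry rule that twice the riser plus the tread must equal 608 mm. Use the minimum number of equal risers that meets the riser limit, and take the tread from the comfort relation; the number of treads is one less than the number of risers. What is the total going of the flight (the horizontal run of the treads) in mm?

⌈3287/177⌉ = 19 risers.
Each riser is 3287/19 = 173 mm (≤ 177 mm).
Tread T = 608 − 2 × 173 = 262 mm (≥ 226 mm).
19 risers give 18 treads; going = 18 × 262 = 4716 mm.

4716 mm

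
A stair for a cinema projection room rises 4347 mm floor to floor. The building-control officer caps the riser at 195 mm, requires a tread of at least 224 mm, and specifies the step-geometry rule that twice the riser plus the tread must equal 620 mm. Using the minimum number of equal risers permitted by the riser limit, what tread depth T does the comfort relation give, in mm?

242 mm

4347 / 195 = 22.29, so 23 risers are needed.
R = 4347 ÷ 23 = 189 mm.
Tread T = 620 − 2 × 189 = 242 mm (≥ 224 mm).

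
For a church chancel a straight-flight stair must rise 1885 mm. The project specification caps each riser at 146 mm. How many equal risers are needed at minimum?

1885 / 146 = 12.911 → round up to 13 risers.

13 risers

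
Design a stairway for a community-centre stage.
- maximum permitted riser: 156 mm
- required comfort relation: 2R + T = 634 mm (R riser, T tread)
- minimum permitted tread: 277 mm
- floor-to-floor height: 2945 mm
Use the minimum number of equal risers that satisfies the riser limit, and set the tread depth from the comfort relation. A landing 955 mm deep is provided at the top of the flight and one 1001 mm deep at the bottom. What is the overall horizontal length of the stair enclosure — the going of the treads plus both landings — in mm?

7788 mm

⌈2945/156⌉ = 19 risers.
Each riser is 2945/19 = 155 mm (≤ 156 mm).
T = 634 − 2·155 = 324 mm, which satisfies the 277 mm minimum.
Treads = 19 − 1 = 18; going = 18 × 324 = 5832 mm.
Enclosure = 5832 + 955 + 1001 = 7788 mm.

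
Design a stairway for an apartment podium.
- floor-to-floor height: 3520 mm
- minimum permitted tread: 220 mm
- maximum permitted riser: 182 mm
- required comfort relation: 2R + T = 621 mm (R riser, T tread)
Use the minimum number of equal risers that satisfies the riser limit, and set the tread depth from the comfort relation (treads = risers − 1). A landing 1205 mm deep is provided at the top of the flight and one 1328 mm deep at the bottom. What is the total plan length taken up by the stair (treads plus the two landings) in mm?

⌈3520/182⌉ = 20 risers.
Each riser is 3520/20 = 176 mm (≤ 182 mm).
From 2R + T = 621: T = 621 − 352 = 269 mm.
Treads = 20 − 1 = 19; going = 19 × 269 = 5111 mm.
Add landings: 5111 + 1205 + 1328 = 7644 mm.

7644 mm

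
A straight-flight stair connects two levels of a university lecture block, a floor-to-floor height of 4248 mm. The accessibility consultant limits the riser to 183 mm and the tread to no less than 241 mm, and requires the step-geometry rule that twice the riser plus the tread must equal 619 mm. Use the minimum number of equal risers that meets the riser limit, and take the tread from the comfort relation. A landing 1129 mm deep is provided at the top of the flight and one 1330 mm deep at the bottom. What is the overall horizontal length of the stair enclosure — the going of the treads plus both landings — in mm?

8554 mm

⌈4248/183⌉ = 24 risers.
R = 4248 ÷ 24 = 177 mm.
T = 619 − 2·177 = 265 mm, which satisfies the 241 mm minimum.
Treads = 24 − 1 = 23; going = 23 × 265 = 6095 mm.
Enclosure = 6095 + 1129 + 1330 = 8554 mm.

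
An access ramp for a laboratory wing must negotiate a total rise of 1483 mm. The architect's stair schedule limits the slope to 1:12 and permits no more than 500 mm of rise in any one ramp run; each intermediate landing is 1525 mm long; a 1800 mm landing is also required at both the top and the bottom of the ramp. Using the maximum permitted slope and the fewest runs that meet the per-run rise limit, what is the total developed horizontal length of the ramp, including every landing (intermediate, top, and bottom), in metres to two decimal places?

At most 500 each: 1483/500 = 2.97, giving 3 ramp runs. That means 2 intermediate landings.
Horizontal run for 1483 mm of rise at 1:12 is 1483 × 12 = 17796 mm.
2 intermediate landings contribute 2 × 1525 = 3050 mm.
Top and bottom landings: 2 × 1800 = 3600 mm.
Total = 17796 + 3050 + 3600 = 24446 mm.
= 24.45 m.

24.45 m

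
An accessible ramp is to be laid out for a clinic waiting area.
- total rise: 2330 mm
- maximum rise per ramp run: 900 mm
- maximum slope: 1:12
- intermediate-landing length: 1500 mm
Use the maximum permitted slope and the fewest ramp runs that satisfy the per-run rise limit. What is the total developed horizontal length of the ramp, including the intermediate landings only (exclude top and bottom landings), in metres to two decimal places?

2330 / 900 = 2.59, so 3 ramp runs are needed. That means 2 intermediate landings.
Ramp run (horizontal) at 1:12: 2330 × 12 = 27960 mm.
Intermediate landings: 2 × 1500 = 3000 mm.
Total developed length = 27960 + 3000 = 30960 mm.
= 30.96 m.

30.96 m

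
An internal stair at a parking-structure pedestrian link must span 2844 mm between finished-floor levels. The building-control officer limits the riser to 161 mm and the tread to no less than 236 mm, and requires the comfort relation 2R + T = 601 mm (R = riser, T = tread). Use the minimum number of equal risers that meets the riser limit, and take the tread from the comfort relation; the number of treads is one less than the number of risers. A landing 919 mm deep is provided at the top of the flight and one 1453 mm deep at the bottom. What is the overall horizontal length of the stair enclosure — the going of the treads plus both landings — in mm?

2844 / 161 = 17.665 → round up to 18 risers.
Each riser is 2844/18 = 158 mm (≤ 161 mm).
T = 601 − 2·158 = 285 mm, which satisfies the 236 mm minimum.
18 risers give 17 treads; going = 17 × 285 = 4845 mm.
Add landings: 4845 + 919 + 1453 = 7217 mm.

7217 mm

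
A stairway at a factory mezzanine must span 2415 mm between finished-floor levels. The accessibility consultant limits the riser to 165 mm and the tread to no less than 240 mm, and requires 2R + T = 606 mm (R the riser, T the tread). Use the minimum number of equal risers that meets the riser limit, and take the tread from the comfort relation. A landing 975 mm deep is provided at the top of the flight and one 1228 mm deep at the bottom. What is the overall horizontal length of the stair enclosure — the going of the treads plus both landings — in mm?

6179 mm

2415 / 165 = 14.64, so 15 risers are needed.
Riser R = 2415 / 15 = 161 mm, within the 165 mm limit.
Tread T = 606 − 2 × 161 = 284 mm (≥ 240 mm).
15 risers give 14 treads; going = 14 × 284 = 3976 mm.
Add landings: 3976 + 975 + 1228 = 6179 mm.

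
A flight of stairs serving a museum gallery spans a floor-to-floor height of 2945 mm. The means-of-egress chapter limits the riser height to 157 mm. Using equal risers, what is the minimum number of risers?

19 risers

At most 157 each: 2945/157 = 18.76, giving 19 risers.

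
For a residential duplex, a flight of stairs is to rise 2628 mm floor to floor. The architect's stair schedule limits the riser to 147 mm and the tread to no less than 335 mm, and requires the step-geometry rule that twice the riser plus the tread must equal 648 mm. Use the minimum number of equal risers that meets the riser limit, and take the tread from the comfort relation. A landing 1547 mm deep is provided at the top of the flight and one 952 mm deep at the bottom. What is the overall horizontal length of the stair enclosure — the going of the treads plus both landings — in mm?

2628 / 147 = 17.878 → round up to 18 risers.
Each riser is 2628/18 = 146 mm (≤ 147 mm).
T = 648 − 2·146 = 356 mm, which satisfies the 335 mm minimum.
Treads = 18 − 1 = 17; going = 17 × 356 = 6052 mm.
Enclosure = 6052 + 1547 + 952 = 8551 mm.

8551 mm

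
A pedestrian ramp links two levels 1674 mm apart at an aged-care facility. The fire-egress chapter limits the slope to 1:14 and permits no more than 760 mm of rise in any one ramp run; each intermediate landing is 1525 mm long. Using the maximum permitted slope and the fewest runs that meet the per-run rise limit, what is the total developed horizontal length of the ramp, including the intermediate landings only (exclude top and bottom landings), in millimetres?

26486 mm

At most 760 each: 1674/760 = 2.20, giving 3 ramp runs. That means 2 intermediate landings.
Ramp run (horizontal) at 1:14: 1674 × 14 = 23436 mm.
2 intermediate landings contribute 2 × 1525 = 3050 mm.
Developed length = 23436 + 3050 = 26486 mm.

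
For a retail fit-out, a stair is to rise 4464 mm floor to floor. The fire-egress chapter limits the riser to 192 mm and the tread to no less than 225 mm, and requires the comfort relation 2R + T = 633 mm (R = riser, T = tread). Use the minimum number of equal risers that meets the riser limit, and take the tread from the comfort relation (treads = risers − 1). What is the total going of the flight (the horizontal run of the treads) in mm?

⌈4464/192⌉ = 24 risers.
Each riser is 4464/24 = 186 mm (≤ 192 mm).
T = 633 − 2·186 = 261 mm, which satisfies the 225 mm minimum.
Treads = 24 − 1 = 23; going = 23 × 261 = 6003 mm.

6003 mm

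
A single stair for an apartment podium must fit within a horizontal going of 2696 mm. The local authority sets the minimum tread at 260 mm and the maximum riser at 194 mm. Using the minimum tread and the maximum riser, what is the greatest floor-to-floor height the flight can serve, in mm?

2696 / 260 = 10.37, so 10 treads fit.
Risers = treads + 1 = 11.
Maximum height = 11 × 194 = 2134 mm.

2134 mm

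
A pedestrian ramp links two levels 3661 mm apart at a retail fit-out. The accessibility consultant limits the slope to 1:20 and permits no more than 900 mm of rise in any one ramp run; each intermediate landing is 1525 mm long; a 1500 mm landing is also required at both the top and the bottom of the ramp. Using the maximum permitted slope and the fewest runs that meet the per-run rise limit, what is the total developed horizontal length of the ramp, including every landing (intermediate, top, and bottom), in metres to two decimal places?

3661 / 900 = 4.07, so 5 ramp runs are needed. That means 4 intermediate landings.
Horizontal run for 3661 mm of rise at 1:20 is 3661 × 20 = 73220 mm.
Intermediate landings: 4 × 1525 = 6100 mm.
Top and bottom landings: 2 × 1500 = 3000 mm.
Total = 73220 + 6100 + 3000 = 82320 mm.
= 82.32 m.

82.32 m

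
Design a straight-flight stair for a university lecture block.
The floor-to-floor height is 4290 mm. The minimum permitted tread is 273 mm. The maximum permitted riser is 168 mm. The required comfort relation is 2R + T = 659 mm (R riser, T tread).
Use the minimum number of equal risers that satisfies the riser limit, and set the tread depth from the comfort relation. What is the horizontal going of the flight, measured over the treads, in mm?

4290 / 168 = 25.536 → round up to 26 risers.
R = 4290 ÷ 26 = 165 mm.
Tread T = 659 − 2 × 165 = 329 mm (≥ 273 mm).
Treads = 26 − 1 = 25; going = 25 × 329 = 8225 mm.

8225 mm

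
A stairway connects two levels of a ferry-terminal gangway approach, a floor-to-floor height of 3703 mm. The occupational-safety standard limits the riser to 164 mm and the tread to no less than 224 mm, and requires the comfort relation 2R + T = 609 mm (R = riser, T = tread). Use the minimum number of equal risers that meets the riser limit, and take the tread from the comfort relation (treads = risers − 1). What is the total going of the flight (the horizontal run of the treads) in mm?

6314 mm

At most 164 each: 3703/164 = 22.58, giving 23 risers.
Each riser is 3703/23 = 161 mm (≤ 164 mm).
From 2R + T = 609: T = 609 − 322 = 287 mm.
23 risers give 22 treads; going = 22 × 287 = 6314 mm.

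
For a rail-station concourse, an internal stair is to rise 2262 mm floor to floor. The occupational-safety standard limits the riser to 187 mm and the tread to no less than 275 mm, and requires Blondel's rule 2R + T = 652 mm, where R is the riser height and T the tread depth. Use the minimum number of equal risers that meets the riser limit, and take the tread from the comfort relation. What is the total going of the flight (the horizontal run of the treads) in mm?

3648 mm

2262 / 187 = 12.10, so 13 risers are needed.
R = 2262 ÷ 13 = 174 mm.
T = 652 − 2·174 = 304 mm, which satisfies the 275 mm minimum.
13 risers give 12 treads; going = 12 × 304 = 3648 mm.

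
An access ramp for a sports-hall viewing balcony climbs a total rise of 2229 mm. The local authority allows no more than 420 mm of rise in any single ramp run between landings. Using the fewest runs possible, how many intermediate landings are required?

5 intermediate landings

⌈2229/420⌉ = 6 ramp runs.
6 runs are separated by 5 intermediate landings.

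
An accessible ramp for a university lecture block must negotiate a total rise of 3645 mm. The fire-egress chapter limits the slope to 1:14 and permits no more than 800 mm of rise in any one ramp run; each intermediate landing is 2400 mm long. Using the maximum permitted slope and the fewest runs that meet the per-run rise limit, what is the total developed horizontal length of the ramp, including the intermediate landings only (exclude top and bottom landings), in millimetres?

3645 / 800 = 4.56, so 5 ramp runs are needed. That means 4 intermediate landings.
Horizontal run for 3645 mm of rise at 1:14 is 3645 × 14 = 51030 mm.
4 intermediate landings contribute 4 × 2400 = 9600 mm.
Total developed length = 51030 + 9600 = 60630 mm.

60630 mm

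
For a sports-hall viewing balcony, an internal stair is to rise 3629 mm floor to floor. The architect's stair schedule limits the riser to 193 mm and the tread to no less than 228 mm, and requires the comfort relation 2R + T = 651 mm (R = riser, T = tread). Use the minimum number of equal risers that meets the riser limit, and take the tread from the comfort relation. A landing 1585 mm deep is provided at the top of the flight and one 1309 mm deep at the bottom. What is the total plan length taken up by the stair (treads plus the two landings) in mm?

3629 / 193 = 18.803 → round up to 19 risers.
R = 3629 ÷ 19 = 191 mm.
T = 651 − 2·191 = 269 mm, which satisfies the 228 mm minimum.
Treads = 19 − 1 = 18; going = 18 × 269 = 4842 mm.
Add landings: 4842 + 1585 + 1309 = 7736 mm.

7736 mm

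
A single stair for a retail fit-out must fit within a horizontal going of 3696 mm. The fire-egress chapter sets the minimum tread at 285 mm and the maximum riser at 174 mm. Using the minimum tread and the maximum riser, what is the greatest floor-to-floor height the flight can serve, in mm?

Treads that fit: ⌊3696 / 285⌋ = 12.
Risers = treads + 1 = 13.
Maximum height = 13 × 174 = 2262 mm.

2262 mm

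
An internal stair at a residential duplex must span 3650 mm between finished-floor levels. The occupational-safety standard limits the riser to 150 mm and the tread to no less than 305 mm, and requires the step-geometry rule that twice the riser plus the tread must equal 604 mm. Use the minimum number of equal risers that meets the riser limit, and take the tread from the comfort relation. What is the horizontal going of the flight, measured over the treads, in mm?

3650 / 150 = 24.33, so 25 risers are needed.
Each riser is 3650/25 = 146 mm (≤ 150 mm).
From 2R + T = 604: T = 604 − 292 = 312 mm.
25 risers give 24 treads; going = 24 × 312 = 7488 mm.

7488 mm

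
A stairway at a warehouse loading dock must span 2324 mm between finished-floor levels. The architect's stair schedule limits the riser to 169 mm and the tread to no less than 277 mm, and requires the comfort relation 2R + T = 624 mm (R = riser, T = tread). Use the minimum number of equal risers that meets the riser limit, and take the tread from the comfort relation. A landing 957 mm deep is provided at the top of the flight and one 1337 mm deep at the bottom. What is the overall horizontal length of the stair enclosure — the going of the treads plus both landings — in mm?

6090 mm

2324 / 169 = 13.751 → round up to 14 risers.
R = 2324 ÷ 14 = 166 mm.
From 2R + T = 624: T = 624 − 332 = 292 mm.
Going = (14 − 1) × 292 = 3796 mm.
Enclosure = 3796 + 957 + 1337 = 6090 mm.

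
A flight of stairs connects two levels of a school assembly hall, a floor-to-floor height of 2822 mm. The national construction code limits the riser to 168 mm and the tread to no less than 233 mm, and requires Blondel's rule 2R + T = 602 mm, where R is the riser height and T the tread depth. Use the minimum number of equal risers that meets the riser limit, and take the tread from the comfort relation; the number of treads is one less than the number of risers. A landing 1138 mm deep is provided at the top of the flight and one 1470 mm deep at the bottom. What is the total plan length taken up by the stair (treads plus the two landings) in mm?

2822 / 168 = 16.80, so 17 risers are needed.
R = 2822 ÷ 17 = 166 mm.
Tread T = 602 − 2 × 166 = 270 mm (≥ 233 mm).
Going = (17 − 1) × 270 = 4320 mm.
Add landings: 4320 + 1138 + 1470 = 6928 mm.

6928 mm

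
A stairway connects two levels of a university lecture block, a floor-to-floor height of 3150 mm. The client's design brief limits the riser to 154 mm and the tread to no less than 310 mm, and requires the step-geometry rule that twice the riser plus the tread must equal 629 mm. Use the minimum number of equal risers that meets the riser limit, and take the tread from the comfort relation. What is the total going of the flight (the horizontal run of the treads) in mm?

3150 / 154 = 20.45, so 21 risers are needed.
R = 3150 ÷ 21 = 150 mm.
Tread T = 629 − 2 × 150 = 329 mm (≥ 310 mm).
21 risers give 20 treads; going = 20 × 329 = 6580 mm.

6580 mm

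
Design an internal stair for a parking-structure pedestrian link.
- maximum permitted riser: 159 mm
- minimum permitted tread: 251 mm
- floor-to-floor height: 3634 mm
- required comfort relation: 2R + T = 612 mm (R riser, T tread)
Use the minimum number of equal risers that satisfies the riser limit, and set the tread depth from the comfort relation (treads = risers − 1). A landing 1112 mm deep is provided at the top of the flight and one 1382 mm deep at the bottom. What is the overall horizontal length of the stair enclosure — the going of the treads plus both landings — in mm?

3634 / 159 = 22.86, so 23 risers are needed.
Each riser is 3634/23 = 158 mm (≤ 159 mm).
From 2R + T = 612: T = 612 − 316 = 296 mm.
23 risers give 22 treads; going = 22 × 296 = 6512 mm.
Add landings: 6512 + 1112 + 1382 = 9006 mm.

9006 mm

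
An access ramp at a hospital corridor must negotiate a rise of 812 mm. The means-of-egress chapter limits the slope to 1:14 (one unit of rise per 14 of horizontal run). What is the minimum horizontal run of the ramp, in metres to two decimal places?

At 1:14 the run is 14 × 812 = 11368 mm.
11368 mm = 11.37 m.

11.37 m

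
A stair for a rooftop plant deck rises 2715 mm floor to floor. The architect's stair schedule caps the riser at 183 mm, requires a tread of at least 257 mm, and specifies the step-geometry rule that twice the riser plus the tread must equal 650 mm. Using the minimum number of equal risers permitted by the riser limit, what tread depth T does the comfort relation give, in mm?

288 mm

⌈2715/183⌉ = 15 risers.
Each riser is 2715/15 = 181 mm (≤ 183 mm).
Tread T = 650 − 2 × 181 = 288 mm (≥ 257 mm).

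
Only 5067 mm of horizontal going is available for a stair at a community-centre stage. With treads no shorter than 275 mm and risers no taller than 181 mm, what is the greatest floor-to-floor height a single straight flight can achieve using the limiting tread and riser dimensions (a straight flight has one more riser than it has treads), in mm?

3439 mm

5067 / 275 = 18.43, so 18 treads fit.
Risers = treads + 1 = 19.
Maximum height = 19 × 181 = 3439 mm.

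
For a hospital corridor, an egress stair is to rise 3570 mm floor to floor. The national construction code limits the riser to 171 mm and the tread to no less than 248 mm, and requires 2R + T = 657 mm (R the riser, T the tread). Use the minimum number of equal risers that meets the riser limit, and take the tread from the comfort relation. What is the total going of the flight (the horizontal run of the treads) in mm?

6340 mm

3570 / 171 = 20.877 → round up to 21 risers.
R = 3570 ÷ 21 = 170 mm.
From 2R + T = 657: T = 657 − 340 = 317 mm.
Treads = 21 − 1 = 20; going = 20 × 317 = 6340 mm.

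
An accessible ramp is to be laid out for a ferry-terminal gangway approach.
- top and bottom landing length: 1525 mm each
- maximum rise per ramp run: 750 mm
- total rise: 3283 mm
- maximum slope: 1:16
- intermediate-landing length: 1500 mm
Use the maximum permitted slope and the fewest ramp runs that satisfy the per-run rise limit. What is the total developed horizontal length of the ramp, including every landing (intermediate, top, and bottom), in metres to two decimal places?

61.58 m

3283 / 750 = 4.377 → round up to 5 ramp runs. That means 4 intermediate landings.
Horizontal run for 3283 mm of rise at 1:16 is 3283 × 16 = 52528 mm.
4 intermediate landings contribute 4 × 1500 = 6000 mm.
Top and bottom landings: 2 × 1525 = 3050 mm.
Total = 52528 + 6000 + 3050 = 61578 mm.
= 61.58 m.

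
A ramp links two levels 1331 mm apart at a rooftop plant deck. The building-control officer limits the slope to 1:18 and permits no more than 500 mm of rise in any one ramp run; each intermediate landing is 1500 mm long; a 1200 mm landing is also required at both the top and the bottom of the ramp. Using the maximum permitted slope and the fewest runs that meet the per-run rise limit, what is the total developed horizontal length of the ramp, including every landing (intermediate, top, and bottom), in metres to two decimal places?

29.36 m

⌈1331/500⌉ = 3 ramp runs. That means 2 intermediate landings.
Ramp run (horizontal) at 1:18: 1331 × 18 = 23958 mm.
2 intermediate landings contribute 2 × 1500 = 3000 mm.
Top and bottom landings: 2 × 1200 = 2400 mm.
Total = 23958 + 3000 + 2400 = 29358 mm.
= 29.36 m.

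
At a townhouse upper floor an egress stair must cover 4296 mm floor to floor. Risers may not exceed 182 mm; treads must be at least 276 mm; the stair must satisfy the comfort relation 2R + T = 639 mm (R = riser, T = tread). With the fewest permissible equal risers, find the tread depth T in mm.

281 mm

4296 / 182 = 23.604 → round up to 24 risers.
Riser R = 4296 / 24 = 179 mm, within the 182 mm limit.
T = 639 − 2·179 = 281 mm, which satisfies the 276 mm minimum.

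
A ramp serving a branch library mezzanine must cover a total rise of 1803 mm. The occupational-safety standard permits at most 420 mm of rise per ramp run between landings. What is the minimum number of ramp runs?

5 runs

1803 / 420 = 4.29, so 5 ramp runs are needed.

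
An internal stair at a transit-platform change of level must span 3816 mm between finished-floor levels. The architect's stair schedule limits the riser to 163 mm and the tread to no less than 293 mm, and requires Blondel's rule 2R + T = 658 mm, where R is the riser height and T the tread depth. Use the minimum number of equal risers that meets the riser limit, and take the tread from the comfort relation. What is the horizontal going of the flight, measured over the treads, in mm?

3816 / 163 = 23.41, so 24 risers are needed.
Each riser is 3816/24 = 159 mm (≤ 163 mm).
Tread T = 658 − 2 × 159 = 340 mm (≥ 293 mm).
Treads = 24 − 1 = 23; going = 23 × 340 = 7820 mm.

7820 mm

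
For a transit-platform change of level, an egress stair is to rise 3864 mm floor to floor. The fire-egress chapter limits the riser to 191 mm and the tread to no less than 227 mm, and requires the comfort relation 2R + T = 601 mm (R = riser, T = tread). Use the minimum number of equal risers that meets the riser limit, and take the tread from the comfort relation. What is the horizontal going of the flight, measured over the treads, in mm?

4660 mm

3864 / 191 = 20.230 → round up to 21 risers.
R = 3864 ÷ 21 = 184 mm.
T = 601 − 2·184 = 233 mm, which satisfies the 227 mm minimum.
Going = (21 − 1) × 233 = 4660 mm.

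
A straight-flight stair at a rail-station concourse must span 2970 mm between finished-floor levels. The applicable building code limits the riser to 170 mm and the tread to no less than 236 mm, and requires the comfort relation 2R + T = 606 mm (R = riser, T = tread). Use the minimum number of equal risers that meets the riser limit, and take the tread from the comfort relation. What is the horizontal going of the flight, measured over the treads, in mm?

2970 / 170 = 17.47, so 18 risers are needed.
Riser R = 2970 / 18 = 165 mm, within the 170 mm limit.
T = 606 − 2·165 = 276 mm, which satisfies the 236 mm minimum.
18 risers give 17 treads; going = 17 × 276 = 4692 mm.

4692 mm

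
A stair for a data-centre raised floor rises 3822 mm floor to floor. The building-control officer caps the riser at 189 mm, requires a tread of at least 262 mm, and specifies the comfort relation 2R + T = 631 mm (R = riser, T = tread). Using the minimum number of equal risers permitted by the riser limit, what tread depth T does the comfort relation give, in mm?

⌈3822/189⌉ = 21 risers.
R = 3822 ÷ 21 = 182 mm.
From 2R + T = 631: T = 631 − 364 = 267 mm.

267 mm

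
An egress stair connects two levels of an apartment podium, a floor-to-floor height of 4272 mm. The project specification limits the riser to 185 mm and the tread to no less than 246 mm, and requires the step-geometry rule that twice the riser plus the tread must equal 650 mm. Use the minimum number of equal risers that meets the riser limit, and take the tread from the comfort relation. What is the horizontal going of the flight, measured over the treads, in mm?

6762 mm

4272 / 185 = 23.092 → round up to 24 risers.
R = 4272 ÷ 24 = 178 mm.
From 2R + T = 650: T = 650 − 356 = 294 mm.
Going = (24 − 1) × 294 = 6762 mm.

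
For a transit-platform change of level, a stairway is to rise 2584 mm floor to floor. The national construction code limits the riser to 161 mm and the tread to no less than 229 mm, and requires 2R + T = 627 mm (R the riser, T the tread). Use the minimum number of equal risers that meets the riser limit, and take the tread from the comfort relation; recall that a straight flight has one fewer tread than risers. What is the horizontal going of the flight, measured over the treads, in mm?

⌈2584/161⌉ = 17 risers.
Each riser is 2584/17 = 152 mm (≤ 161 mm).
T = 627 − 2·152 = 323 mm, which satisfies the 229 mm minimum.
17 risers give 16 treads; going = 16 × 323 = 5168 mm.

5168 mm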